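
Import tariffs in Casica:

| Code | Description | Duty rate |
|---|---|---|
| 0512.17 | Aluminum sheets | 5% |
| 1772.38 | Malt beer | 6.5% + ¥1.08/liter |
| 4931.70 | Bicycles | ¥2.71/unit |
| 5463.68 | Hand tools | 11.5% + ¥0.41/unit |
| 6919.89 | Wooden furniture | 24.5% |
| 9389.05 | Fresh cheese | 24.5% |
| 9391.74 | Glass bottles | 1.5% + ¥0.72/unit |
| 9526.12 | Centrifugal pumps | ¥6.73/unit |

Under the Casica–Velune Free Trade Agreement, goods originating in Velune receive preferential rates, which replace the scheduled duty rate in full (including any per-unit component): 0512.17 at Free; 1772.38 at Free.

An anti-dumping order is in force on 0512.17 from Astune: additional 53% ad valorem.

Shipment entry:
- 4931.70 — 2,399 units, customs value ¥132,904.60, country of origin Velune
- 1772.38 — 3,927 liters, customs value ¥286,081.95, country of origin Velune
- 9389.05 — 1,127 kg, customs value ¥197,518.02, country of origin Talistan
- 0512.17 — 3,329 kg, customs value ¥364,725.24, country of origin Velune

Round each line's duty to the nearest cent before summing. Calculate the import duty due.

Line 1 (4931.70, Velune, 2,399 units, ¥132,904.60):
Base rate for 4931.70 is ¥2.71/unit.
Origin Velune is the FTA partner but 4931.70 is not on the preference list; base rate stands.
Duty = 2,399 × ¥2.71 = ¥6,501.29.
Line 2 (1772.38, Velune, 3,927 liters, ¥286,081.95):
Base rate for 1772.38 is 6.5% + ¥1.08/liter.
Origin Velune qualifies under the Casica–Velune agreement and 1772.38 is covered: preferential rate Free applies instead.
Duty = ¥286,081.95 × 0% = ¥0.00.
Line 3 (9389.05, Talistan, 1,127 kg, ¥197,518.02):
Base rate for 9389.05 is 24.5%.
Duty = ¥197,518.02 × 24.5% = ¥48,391.91.
Line 4 (0512.17, Velune, 3,329 kg, ¥364,725.24):
Base rate for 0512.17 is 5%.
Origin Velune qualifies under the Casica–Velune agreement and 0512.17 is covered: preferential rate Free applies instead.
The additional-duty order on 0512.17 targets Astune, not Velune; it does not apply.
Duty = ¥364,725.24 × 0% = ¥0.00.
Total = ¥6,501.29 + ¥0.00 + ¥48,391.91 + ¥0.00 = ¥54,893.20.

¥54,893.20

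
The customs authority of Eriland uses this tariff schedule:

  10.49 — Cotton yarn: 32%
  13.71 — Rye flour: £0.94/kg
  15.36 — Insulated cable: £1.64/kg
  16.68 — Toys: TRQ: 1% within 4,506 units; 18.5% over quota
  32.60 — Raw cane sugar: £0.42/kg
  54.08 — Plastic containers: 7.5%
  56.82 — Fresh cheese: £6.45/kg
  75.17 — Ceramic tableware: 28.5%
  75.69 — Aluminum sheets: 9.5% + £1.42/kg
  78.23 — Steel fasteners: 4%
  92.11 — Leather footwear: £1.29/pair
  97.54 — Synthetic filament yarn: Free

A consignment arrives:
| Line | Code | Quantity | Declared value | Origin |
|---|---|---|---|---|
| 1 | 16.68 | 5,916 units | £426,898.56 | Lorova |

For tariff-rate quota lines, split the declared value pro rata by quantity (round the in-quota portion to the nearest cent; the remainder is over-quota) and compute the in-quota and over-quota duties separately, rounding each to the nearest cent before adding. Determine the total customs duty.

Line 1 (16.68, Lorova, 5,916 units, £426,898.56):
Code 16.68 is under a tariff-rate quota (threshold 4,506 units). In-quota: 4,506 units at 1%; over-quota: 1,410 units at 18.5%.
Pro-rata value split: in-quota = £426,898.56 × 4,506/5,916 = £325,152.96; over-quota = £426,898.56 − £325,152.96 = £101,745.60.
In-quota duty = £325,152.96 × 1% = £3,251.53. Over-quota duty = £101,745.60 × 18.5% = £18,822.94.
Line duty = £3,251.53 + £18,822.94 = £22,074.47.

£22,074.47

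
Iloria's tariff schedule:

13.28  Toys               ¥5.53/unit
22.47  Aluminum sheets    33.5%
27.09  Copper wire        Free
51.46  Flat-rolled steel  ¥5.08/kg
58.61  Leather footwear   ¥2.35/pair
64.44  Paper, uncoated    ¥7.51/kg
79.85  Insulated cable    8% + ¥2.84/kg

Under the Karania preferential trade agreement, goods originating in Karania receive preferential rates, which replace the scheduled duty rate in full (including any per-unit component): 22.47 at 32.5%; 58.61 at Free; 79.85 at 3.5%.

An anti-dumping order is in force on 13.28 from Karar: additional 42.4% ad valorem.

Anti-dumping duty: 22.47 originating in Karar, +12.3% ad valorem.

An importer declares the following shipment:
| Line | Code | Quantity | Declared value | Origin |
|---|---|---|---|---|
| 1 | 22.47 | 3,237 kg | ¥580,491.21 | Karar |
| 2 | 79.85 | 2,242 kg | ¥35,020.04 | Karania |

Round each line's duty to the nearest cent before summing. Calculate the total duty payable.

Line 1 (22.47, Karar, 3,237 kg, ¥580,491.21):
Base rate for 22.47 is 33.5%.
22.47 has an FTA preferential rate, but origin Karar is not Karania; base rate stands.
Additional duty on 22.47 from Karar: +12.3%. Applied ad valorem rate: 33.5% + 12.3% = 45.8%.
Duty = ¥580,491.21 × 45.8% = ¥265,864.97.
Line 2 (79.85, Karania, 2,242 kg, ¥35,020.04):
Base rate for 79.85 is 8% + ¥2.84/kg.
Origin Karania qualifies under the Iloria–Karania agreement and 79.85 is covered: preferential rate 3.5% applies instead.
Duty = ¥35,020.04 × 3.5% = ¥1,225.70.
Total = ¥265,864.97 + ¥1,225.70 = ¥267,090.67.

¥267,090.67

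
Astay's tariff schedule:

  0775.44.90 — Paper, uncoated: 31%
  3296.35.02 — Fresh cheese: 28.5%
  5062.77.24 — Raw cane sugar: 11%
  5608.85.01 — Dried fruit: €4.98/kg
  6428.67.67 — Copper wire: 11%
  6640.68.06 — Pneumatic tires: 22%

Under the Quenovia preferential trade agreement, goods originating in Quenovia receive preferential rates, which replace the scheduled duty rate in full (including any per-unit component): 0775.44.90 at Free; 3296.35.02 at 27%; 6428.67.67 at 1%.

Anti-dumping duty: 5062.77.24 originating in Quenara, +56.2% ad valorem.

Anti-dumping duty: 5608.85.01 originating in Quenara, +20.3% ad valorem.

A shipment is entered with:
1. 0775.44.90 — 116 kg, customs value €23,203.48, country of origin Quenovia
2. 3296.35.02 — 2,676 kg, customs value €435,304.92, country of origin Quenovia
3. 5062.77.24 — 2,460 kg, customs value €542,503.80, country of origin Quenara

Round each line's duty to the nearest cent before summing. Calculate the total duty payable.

€482,094.88

Line 1 (0775.44.90, Quenovia, 116 kg, €23,203.48):
Base rate for 0775.44.90 is 31%.
Origin Quenovia qualifies under the Astay–Quenovia agreement and 0775.44.90 is covered: preferential rate Free applies instead.
Duty = €23,203.48 × 0% = €0.00.
Line 2 (3296.35.02, Quenovia, 2,676 kg, €435,304.92):
Base rate for 3296.35.02 is 28.5%.
Origin Quenovia qualifies under the Astay–Quenovia agreement and 3296.35.02 is covered: preferential rate 27% applies instead.
Duty = €435,304.92 × 27% = €117,532.33.
Line 3 (5062.77.24, Quenara, 2,460 kg, €542,503.80):
Base rate for 5062.77.24 is 11%.
Additional duty on 5062.77.24 from Quenara: +56.2%. Applied ad valorem rate: 11% + 56.2% = 67.2%.
Duty = €542,503.80 × 67.2% = €364,562.55.
Total = €0.00 + €117,532.33 + €364,562.55 = €482,094.88.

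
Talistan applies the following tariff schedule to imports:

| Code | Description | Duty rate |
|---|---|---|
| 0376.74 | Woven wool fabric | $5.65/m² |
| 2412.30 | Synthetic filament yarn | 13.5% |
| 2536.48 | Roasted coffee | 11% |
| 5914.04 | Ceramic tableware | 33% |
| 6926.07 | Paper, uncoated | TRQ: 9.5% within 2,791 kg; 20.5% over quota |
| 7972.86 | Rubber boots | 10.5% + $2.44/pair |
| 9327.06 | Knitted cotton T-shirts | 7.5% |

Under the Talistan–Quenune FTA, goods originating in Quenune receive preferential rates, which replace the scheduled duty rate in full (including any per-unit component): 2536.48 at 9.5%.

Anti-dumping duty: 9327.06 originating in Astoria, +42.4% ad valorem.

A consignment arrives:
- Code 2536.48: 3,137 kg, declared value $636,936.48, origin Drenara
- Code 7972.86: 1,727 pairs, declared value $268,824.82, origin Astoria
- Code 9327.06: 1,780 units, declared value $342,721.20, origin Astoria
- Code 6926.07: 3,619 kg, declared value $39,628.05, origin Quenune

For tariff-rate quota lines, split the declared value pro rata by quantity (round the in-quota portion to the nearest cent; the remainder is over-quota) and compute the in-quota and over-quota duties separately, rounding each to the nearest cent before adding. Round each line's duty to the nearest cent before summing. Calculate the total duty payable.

Line 1 (2536.48, Drenara, 3,137 kg, $636,936.48):
Base rate for 2536.48 is 11%.
2536.48 has an FTA preferential rate, but origin Drenara is not Quenune; base rate stands.
Duty = $636,936.48 × 11% = $70,063.01.
Line 2 (7972.86, Astoria, 1,727 pairs, $268,824.82):
Base rate for 7972.86 is 10.5% + $2.44/pair.
Duty = $268,824.82 × 10.5% + 1,727 × $2.44 = $32,440.49.
Line 3 (9327.06, Astoria, 1,780 units, $342,721.20):
Base rate for 9327.06 is 7.5%.
Additional duty on 9327.06 from Astoria: +42.4%. Applied ad valorem rate: 7.5% + 42.4% = 49.9%.
Duty = $342,721.20 × 49.9% = $171,017.88.
Line 4 (6926.07, Quenune, 3,619 kg, $39,628.05):
Code 6926.07 is under a tariff-rate quota (threshold 2,791 kg). In-quota: 2,791 kg at 9.5%; over-quota: 828 kg at 20.5%.
Pro-rata value split: in-quota = $39,628.05 × 2,791/3,619 = $30,561.45; over-quota = $39,628.05 − $30,561.45 = $9,066.60.
In-quota duty = $30,561.45 × 9.5% = $2,903.34. Over-quota duty = $9,066.60 × 20.5% = $1,858.65.
Line duty = $2,903.34 + $1,858.65 = $4,761.99.
Total = $70,063.01 + $32,440.49 + $171,017.88 + $4,761.99 = $278,283.37.

$278,283.37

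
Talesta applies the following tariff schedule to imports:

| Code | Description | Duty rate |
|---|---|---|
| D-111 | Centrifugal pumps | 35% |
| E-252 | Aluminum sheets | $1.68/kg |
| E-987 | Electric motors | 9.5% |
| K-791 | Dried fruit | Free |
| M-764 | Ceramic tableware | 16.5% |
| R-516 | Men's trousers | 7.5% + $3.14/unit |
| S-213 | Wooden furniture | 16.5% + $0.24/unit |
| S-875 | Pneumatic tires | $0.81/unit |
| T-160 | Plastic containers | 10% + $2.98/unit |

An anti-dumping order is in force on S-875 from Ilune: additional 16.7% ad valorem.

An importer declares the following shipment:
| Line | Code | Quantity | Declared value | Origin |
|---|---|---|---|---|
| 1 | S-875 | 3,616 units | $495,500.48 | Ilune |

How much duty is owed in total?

$85,677.54

Line 1 (S-875, Ilune, 3,616 units, $495,500.48):
Base rate for S-875 is $0.81/unit.
Additional duty on S-875 from Ilune: +16.7% ad valorem. Applied ad valorem rate = 16.7%.
Duty = $495,500.48 × 16.7% + 3,616 × $0.81 = $85,677.54.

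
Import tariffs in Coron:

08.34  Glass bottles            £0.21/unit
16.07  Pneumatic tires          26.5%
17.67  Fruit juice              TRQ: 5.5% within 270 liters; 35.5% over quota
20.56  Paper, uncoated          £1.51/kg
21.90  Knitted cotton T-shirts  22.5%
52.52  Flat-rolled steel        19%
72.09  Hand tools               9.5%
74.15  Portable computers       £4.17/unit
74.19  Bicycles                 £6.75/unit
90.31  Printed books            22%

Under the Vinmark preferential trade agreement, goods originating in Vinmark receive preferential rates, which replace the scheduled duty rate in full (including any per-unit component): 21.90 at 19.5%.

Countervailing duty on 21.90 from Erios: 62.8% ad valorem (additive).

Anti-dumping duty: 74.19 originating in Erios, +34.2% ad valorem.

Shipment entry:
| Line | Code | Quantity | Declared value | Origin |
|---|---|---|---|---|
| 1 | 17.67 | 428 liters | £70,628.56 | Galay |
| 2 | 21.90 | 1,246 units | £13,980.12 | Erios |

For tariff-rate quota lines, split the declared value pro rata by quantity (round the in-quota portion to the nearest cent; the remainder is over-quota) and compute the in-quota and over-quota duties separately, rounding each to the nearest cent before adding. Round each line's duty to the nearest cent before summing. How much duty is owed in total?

£23,631.56

Line 1 (17.67, Galay, 428 liters, £70,628.56):
Code 17.67 is under a tariff-rate quota (threshold 270 liters). In-quota: 270 liters at 5.5%; over-quota: 158 liters at 35.5%.
Pro-rata value split: in-quota = £70,628.56 × 270/428 = £44,555.40; over-quota = £70,628.56 − £44,555.40 = £26,073.16.
In-quota duty = £44,555.40 × 5.5% = £2,450.55. Over-quota duty = £26,073.16 × 35.5% = £9,255.97.
Line duty = £2,450.55 + £9,255.97 = £11,706.52.
Line 2 (21.90, Erios, 1,246 units, £13,980.12):
Base rate for 21.90 is 22.5%.
21.90 has an FTA preferential rate, but origin Erios is not Vinmark; base rate stands.
Additional duty on 21.90 from Erios: +62.8%. Applied ad valorem rate: 22.5% + 62.8% = 85.3%.
Duty = £13,980.12 × 85.3% = £11,925.04.
Total = £11,706.52 + £11,925.04 = £23,631.56.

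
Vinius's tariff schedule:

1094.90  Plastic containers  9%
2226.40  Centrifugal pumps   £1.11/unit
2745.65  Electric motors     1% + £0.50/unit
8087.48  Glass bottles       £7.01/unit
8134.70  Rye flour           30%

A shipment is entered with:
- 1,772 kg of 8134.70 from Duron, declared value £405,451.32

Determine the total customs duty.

Line 1 (8134.70, Duron, 1,772 kg, £405,451.32):
Base rate for 8134.70 is 30%.
Duty = £405,451.32 × 30% = £121,635.40.

£121,635.40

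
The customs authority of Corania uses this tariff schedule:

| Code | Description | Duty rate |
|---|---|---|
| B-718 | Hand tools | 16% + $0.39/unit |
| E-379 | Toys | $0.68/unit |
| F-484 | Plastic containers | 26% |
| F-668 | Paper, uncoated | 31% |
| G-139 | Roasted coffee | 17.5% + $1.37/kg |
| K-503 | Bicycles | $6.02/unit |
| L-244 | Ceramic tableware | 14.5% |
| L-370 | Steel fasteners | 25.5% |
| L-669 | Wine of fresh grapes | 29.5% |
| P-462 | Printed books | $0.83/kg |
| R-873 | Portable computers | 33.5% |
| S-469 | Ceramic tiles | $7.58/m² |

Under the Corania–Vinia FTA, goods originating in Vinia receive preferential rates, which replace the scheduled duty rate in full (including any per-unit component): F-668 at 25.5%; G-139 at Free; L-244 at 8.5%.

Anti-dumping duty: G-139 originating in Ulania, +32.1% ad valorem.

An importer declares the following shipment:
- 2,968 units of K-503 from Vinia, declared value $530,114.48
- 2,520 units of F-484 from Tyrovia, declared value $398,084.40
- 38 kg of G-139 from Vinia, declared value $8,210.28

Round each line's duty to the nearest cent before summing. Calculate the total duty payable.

Line 1 (K-503, Vinia, 2,968 units, $530,114.48):
Base rate for K-503 is $6.02/unit.
Origin Vinia is the FTA partner but K-503 is not on the preference list; base rate stands.
Duty = 2,968 × $6.02 = $17,867.36.
Line 2 (F-484, Tyrovia, 2,520 units, $398,084.40):
Base rate for F-484 is 26%.
Duty = $398,084.40 × 26% = $103,501.94.
Line 3 (G-139, Vinia, 38 kg, $8,210.28):
Base rate for G-139 is 17.5% + $1.37/kg.
Origin Vinia qualifies under the Corania–Vinia agreement and G-139 is covered: preferential rate Free applies instead.
The additional-duty order on G-139 targets Ulania, not Vinia; it does not apply.
Duty = $8,210.28 × 0% = $0.00.
Total = $17,867.36 + $103,501.94 + $0.00 = $121,369.30.

$121,369.30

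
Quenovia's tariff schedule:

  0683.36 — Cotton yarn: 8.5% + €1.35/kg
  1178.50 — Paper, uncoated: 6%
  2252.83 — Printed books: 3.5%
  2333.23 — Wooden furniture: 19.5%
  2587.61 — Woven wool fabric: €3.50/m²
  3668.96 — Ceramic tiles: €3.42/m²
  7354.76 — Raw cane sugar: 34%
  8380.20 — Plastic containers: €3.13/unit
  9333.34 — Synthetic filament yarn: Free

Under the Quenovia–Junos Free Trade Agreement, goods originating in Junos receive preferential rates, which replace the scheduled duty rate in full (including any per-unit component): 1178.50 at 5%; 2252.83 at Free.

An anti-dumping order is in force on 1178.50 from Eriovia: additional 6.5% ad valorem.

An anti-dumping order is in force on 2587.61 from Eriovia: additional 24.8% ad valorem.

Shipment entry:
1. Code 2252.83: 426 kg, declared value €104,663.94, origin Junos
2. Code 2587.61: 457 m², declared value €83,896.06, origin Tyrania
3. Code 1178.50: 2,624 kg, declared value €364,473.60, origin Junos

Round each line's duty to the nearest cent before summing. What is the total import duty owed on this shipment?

Line 1 (2252.83, Junos, 426 kg, €104,663.94):
Base rate for 2252.83 is 3.5%.
Origin Junos qualifies under the Quenovia–Junos agreement and 2252.83 is covered: preferential rate Free applies instead.
Duty = €104,663.94 × 0% = €0.00.
Line 2 (2587.61, Tyrania, 457 m², €83,896.06):
Base rate for 2587.61 is €3.50/m².
The additional-duty order on 2587.61 targets Eriovia, not Tyrania; it does not apply.
Duty = 457 × €3.50 = €1,599.50.
Line 3 (1178.50, Junos, 2,624 kg, €364,473.60):
Base rate for 1178.50 is 6%.
Origin Junos qualifies under the Quenovia–Junos agreement and 1178.50 is covered: preferential rate 5% applies instead.
The additional-duty order on 1178.50 targets Eriovia, not Junos; it does not apply.
Duty = €364,473.60 × 5% = €18,223.68.
Total = €0.00 + €1,599.50 + €18,223.68 = €19,823.18.

€19,823.18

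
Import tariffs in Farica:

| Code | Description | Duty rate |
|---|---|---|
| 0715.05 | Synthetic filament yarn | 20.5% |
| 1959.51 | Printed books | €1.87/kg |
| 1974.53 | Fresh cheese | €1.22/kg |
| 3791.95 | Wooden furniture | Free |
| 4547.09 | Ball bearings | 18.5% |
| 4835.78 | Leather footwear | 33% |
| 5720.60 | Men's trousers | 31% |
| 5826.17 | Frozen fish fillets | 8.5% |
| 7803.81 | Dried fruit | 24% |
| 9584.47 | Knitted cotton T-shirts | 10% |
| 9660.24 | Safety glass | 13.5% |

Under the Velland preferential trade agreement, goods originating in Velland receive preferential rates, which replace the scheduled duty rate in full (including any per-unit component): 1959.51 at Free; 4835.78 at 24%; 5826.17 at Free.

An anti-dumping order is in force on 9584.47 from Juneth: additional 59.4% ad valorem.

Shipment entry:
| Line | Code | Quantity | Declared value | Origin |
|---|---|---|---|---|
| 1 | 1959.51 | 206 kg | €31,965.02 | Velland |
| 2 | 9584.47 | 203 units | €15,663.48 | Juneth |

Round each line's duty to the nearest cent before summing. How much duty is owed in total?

Line 1 (1959.51, Velland, 206 kg, €31,965.02):
Base rate for 1959.51 is €1.87/kg.
Origin Velland qualifies under the Farica–Velland agreement and 1959.51 is covered: preferential rate Free applies instead.
Duty = €31,965.02 × 0% = €0.00.
Line 2 (9584.47, Juneth, 203 units, €15,663.48):
Base rate for 9584.47 is 10%.
Additional duty on 9584.47 from Juneth: +59.4%. Applied ad valorem rate: 10% + 59.4% = 69.4%.
Duty = €15,663.48 × 69.4% = €10,870.46.
Total = €0.00 + €10,870.46 = €10,870.46.

€10,870.46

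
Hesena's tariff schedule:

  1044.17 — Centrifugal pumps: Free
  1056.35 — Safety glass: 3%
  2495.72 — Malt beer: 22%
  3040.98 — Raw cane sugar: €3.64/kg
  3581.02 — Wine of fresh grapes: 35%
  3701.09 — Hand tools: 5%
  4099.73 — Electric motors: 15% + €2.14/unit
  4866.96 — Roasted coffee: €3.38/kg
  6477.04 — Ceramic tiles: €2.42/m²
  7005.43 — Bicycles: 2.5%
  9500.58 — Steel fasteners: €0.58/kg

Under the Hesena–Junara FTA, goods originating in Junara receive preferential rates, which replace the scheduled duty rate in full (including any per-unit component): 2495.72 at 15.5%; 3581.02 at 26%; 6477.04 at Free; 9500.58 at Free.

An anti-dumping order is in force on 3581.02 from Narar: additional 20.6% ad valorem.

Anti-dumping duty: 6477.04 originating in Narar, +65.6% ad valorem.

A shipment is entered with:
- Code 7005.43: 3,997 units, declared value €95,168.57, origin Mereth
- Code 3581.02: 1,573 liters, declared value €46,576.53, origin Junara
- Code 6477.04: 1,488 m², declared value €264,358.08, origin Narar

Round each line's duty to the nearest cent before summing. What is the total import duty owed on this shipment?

€191,508.97

Line 1 (7005.43, Mereth, 3,997 units, €95,168.57):
Base rate for 7005.43 is 2.5%.
Duty = €95,168.57 × 2.5% = €2,379.21.
Line 2 (3581.02, Junara, 1,573 liters, €46,576.53):
Base rate for 3581.02 is 35%.
Origin Junara qualifies under the Hesena–Junara agreement and 3581.02 is covered: preferential rate 26% applies instead.
The additional-duty order on 3581.02 targets Narar, not Junara; it does not apply.
Duty = €46,576.53 × 26% = €12,109.90.
Line 3 (6477.04, Narar, 1,488 m², €264,358.08):
Base rate for 6477.04 is €2.42/m².
6477.04 has an FTA preferential rate, but origin Narar is not Junara; base rate stands.
Additional duty on 6477.04 from Narar: +65.6% ad valorem. Applied ad valorem rate = 65.6%.
Duty = €264,358.08 × 65.6% + 1,488 × €2.42 = €177,019.86.
Total = €2,379.21 + €12,109.90 + €177,019.86 = €191,508.97.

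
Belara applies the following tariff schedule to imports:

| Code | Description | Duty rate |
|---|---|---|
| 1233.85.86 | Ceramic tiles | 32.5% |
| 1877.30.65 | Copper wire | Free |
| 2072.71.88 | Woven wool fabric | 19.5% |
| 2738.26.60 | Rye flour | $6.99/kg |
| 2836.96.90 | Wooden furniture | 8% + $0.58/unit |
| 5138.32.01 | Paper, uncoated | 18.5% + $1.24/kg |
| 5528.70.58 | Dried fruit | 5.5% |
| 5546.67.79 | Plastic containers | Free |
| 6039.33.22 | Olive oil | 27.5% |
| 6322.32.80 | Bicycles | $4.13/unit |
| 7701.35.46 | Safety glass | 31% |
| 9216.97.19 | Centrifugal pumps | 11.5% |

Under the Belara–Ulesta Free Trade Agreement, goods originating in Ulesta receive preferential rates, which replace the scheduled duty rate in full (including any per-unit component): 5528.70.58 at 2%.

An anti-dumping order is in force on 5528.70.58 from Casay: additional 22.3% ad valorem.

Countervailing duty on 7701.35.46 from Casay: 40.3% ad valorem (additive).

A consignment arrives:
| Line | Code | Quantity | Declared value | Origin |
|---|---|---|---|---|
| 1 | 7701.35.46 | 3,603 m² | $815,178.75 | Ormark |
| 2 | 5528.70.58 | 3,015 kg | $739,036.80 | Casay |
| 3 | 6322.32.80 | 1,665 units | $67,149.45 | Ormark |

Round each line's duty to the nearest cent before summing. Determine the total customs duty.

Line 1 (7701.35.46, Ormark, 3,603 m², $815,178.75):
Base rate for 7701.35.46 is 31%.
The additional-duty order on 7701.35.46 targets Casay, not Ormark; it does not apply.
Duty = $815,178.75 × 31% = $252,705.41.
Line 2 (5528.70.58, Casay, 3,015 kg, $739,036.80):
Base rate for 5528.70.58 is 5.5%.
5528.70.58 has an FTA preferential rate, but origin Casay is not Ulesta; base rate stands.
Additional duty on 5528.70.58 from Casay: +22.3%. Applied ad valorem rate: 5.5% + 22.3% = 27.8%.
Duty = $739,036.80 × 27.8% = $205,452.23.
Line 3 (6322.32.80, Ormark, 1,665 units, $67,149.45):
Base rate for 6322.32.80 is $4.13/unit.
Duty = 1,665 × $4.13 = $6,876.45.
Total = $252,705.41 + $205,452.23 + $6,876.45 = $465,034.09.

$465,034.09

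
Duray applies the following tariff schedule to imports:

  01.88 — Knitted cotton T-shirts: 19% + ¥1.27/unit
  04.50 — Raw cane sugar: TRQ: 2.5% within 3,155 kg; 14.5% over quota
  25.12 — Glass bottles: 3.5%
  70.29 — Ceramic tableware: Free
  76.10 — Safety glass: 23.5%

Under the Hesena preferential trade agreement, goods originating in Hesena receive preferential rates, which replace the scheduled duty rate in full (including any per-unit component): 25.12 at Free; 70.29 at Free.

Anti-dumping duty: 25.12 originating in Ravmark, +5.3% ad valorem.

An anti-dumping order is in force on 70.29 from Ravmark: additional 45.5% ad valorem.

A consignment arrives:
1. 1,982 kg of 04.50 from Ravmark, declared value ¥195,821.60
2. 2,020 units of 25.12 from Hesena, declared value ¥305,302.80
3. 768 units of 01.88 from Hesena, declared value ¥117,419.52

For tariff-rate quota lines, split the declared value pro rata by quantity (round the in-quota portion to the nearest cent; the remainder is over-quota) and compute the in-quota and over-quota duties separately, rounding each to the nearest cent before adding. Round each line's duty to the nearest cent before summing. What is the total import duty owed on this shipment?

Line 1 (04.50, Ravmark, 1,982 kg, ¥195,821.60):
Code 04.50 is under a tariff-rate quota (threshold 3,155 kg). Quantity 1,982 kg is within the quota, so the in-quota rate 2.5% applies to the full value.
Duty = ¥195,821.60 × 2.5% = ¥4,895.54.
Line 2 (25.12, Hesena, 2,020 units, ¥305,302.80):
Base rate for 25.12 is 3.5%.
Origin Hesena qualifies under the Duray–Hesena agreement and 25.12 is covered: preferential rate Free applies instead.
The additional-duty order on 25.12 targets Ravmark, not Hesena; it does not apply.
Duty = ¥305,302.80 × 0% = ¥0.00.
Line 3 (01.88, Hesena, 768 units, ¥117,419.52):
Base rate for 01.88 is 19% + ¥1.27/unit.
Origin Hesena is the FTA partner but 01.88 is not on the preference list; base rate stands.
Duty = ¥117,419.52 × 19% + 768 × ¥1.27 = ¥23,285.07.
Total = ¥4,895.54 + ¥0.00 + ¥23,285.07 = ¥28,180.61.

¥28,180.61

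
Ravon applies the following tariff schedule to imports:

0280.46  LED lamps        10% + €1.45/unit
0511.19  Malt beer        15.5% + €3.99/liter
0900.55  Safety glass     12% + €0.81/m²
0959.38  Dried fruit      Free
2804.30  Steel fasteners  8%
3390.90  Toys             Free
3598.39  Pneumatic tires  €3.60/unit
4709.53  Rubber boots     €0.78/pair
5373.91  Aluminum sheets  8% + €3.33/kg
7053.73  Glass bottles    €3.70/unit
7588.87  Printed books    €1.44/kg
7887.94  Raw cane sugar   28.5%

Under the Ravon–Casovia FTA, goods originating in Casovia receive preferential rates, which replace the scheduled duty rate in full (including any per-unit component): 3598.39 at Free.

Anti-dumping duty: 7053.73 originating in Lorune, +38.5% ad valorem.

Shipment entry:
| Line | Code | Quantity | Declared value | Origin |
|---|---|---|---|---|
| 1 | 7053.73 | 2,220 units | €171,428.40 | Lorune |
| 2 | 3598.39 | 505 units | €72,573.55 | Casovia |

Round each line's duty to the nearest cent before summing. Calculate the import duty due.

Line 1 (7053.73, Lorune, 2,220 units, €171,428.40):
Base rate for 7053.73 is €3.70/unit.
Additional duty on 7053.73 from Lorune: +38.5% ad valorem. Applied ad valorem rate = 38.5%.
Duty = €171,428.40 × 38.5% + 2,220 × €3.70 = €74,213.93.
Line 2 (3598.39, Casovia, 505 units, €72,573.55):
Base rate for 3598.39 is €3.60/unit.
Origin Casovia qualifies under the Ravon–Casovia agreement and 3598.39 is covered: preferential rate Free applies instead.
Duty = €72,573.55 × 0% = €0.00.
Total = €74,213.93 + €0.00 = €74,213.93.

€74,213.93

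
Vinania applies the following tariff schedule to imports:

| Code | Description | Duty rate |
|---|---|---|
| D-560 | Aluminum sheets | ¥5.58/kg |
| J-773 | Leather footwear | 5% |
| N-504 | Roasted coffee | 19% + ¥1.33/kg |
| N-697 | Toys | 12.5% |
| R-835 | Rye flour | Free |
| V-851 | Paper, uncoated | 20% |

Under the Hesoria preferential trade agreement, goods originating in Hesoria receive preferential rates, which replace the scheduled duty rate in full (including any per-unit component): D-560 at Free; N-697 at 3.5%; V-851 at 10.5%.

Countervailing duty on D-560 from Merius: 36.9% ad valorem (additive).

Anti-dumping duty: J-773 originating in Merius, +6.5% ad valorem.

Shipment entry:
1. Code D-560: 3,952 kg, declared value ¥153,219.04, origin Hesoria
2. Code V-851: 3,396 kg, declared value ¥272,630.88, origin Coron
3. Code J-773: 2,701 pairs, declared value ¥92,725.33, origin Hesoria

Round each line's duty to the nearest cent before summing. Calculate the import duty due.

Line 1 (D-560, Hesoria, 3,952 kg, ¥153,219.04):
Base rate for D-560 is ¥5.58/kg.
Origin Hesoria qualifies under the Vinania–Hesoria agreement and D-560 is covered: preferential rate Free applies instead.
The additional-duty order on D-560 targets Merius, not Hesoria; it does not apply.
Duty = ¥153,219.04 × 0% = ¥0.00.
Line 2 (V-851, Coron, 3,396 kg, ¥272,630.88):
Base rate for V-851 is 20%.
V-851 has an FTA preferential rate, but origin Coron is not Hesoria; base rate stands.
Duty = ¥272,630.88 × 20% = ¥54,526.18.
Line 3 (J-773, Hesoria, 2,701 pairs, ¥92,725.33):
Base rate for J-773 is 5%.
Origin Hesoria is the FTA partner but J-773 is not on the preference list; base rate stands.
The additional-duty order on J-773 targets Merius, not Hesoria; it does not apply.
Duty = ¥92,725.33 × 5% = ¥4,636.27.
Total = ¥0.00 + ¥54,526.18 + ¥4,636.27 = ¥59,162.45.

¥59,162.45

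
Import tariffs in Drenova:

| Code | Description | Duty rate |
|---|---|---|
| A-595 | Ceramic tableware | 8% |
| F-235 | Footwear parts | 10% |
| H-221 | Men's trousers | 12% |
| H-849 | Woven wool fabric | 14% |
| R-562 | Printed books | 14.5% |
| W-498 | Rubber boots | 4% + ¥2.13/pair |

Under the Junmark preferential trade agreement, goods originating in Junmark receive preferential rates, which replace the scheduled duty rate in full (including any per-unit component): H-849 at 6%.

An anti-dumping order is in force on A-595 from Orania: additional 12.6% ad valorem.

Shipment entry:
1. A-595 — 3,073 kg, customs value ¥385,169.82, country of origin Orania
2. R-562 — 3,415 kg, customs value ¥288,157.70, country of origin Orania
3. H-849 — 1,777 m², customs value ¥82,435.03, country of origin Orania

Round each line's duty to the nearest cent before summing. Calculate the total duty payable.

Line 1 (A-595, Orania, 3,073 kg, ¥385,169.82):
Base rate for A-595 is 8%.
Additional duty on A-595 from Orania: +12.6%. Applied ad valorem rate: 8% + 12.6% = 20.6%.
Duty = ¥385,169.82 × 20.6% = ¥79,344.98.
Line 2 (R-562, Orania, 3,415 kg, ¥288,157.70):
Base rate for R-562 is 14.5%.
Duty = ¥288,157.70 × 14.5% = ¥41,782.87.
Line 3 (H-849, Orania, 1,777 m², ¥82,435.03):
Base rate for H-849 is 14%.
H-849 has an FTA preferential rate, but origin Orania is not Junmark; base rate stands.
Duty = ¥82,435.03 × 14% = ¥11,540.90.
Total = ¥79,344.98 + ¥41,782.87 + ¥11,540.90 = ¥132,668.75.

¥132,668.75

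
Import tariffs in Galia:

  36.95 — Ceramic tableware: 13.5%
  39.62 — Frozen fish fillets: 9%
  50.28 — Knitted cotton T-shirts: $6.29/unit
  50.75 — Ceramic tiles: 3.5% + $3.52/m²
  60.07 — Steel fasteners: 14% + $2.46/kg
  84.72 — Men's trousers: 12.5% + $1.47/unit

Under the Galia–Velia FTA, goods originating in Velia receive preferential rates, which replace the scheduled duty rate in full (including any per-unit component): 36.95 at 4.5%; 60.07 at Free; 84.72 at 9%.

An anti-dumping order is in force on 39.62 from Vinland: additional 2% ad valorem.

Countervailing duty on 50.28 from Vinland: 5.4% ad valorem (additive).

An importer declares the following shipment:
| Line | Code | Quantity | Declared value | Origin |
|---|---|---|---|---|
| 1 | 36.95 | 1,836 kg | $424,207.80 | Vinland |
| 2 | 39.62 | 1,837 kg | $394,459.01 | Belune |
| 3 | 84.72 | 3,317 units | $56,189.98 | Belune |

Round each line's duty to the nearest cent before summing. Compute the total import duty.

$104,669.10

Line 1 (36.95, Vinland, 1,836 kg, $424,207.80):
Base rate for 36.95 is 13.5%.
36.95 has an FTA preferential rate, but origin Vinland is not Velia; base rate stands.
Duty = $424,207.80 × 13.5% = $57,268.05.
Line 2 (39.62, Belune, 1,837 kg, $394,459.01):
Base rate for 39.62 is 9%.
The additional-duty order on 39.62 targets Vinland, not Belune; it does not apply.
Duty = $394,459.01 × 9% = $35,501.31.
Line 3 (84.72, Belune, 3,317 units, $56,189.98):
Base rate for 84.72 is 12.5% + $1.47/unit.
84.72 has an FTA preferential rate, but origin Belune is not Velia; base rate stands.
Duty = $56,189.98 × 12.5% + 3,317 × $1.47 = $11,899.74.
Total = $57,268.05 + $35,501.31 + $11,899.74 = $104,669.10.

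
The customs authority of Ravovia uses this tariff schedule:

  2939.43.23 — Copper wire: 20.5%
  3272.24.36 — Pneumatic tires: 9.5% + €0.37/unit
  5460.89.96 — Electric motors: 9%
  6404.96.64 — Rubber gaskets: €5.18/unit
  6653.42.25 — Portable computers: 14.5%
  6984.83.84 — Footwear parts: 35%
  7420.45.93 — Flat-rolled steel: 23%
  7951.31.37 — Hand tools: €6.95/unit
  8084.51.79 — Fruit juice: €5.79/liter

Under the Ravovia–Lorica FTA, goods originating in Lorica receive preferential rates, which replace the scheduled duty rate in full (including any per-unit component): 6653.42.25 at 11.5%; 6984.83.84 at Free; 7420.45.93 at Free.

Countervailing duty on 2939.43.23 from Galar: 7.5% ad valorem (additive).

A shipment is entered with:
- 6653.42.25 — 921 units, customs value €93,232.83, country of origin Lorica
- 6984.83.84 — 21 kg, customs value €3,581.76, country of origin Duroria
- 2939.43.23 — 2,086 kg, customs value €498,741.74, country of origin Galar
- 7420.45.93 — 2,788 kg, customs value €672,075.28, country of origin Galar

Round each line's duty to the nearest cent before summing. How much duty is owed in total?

Line 1 (6653.42.25, Lorica, 921 units, €93,232.83):
Base rate for 6653.42.25 is 14.5%.
Origin Lorica qualifies under the Ravovia–Lorica agreement and 6653.42.25 is covered: preferential rate 11.5% applies instead.
Duty = €93,232.83 × 11.5% = €10,721.78.
Line 2 (6984.83.84, Duroria, 21 kg, €3,581.76):
Base rate for 6984.83.84 is 35%.
6984.83.84 has an FTA preferential rate, but origin Duroria is not Lorica; base rate stands.
Duty = €3,581.76 × 35% = €1,253.62.
Line 3 (2939.43.23, Galar, 2,086 kg, €498,741.74):
Base rate for 2939.43.23 is 20.5%.
Additional duty on 2939.43.23 from Galar: +7.5%. Applied ad valorem rate: 20.5% + 7.5% = 28%.
Duty = €498,741.74 × 28% = €139,647.69.
Line 4 (7420.45.93, Galar, 2,788 kg, €672,075.28):
Base rate for 7420.45.93 is 23%.
7420.45.93 has an FTA preferential rate, but origin Galar is not Lorica; base rate stands.
Duty = €672,075.28 × 23% = €154,577.31.
Total = €10,721.78 + €1,253.62 + €139,647.69 + €154,577.31 = €306,200.40.

€306,200.40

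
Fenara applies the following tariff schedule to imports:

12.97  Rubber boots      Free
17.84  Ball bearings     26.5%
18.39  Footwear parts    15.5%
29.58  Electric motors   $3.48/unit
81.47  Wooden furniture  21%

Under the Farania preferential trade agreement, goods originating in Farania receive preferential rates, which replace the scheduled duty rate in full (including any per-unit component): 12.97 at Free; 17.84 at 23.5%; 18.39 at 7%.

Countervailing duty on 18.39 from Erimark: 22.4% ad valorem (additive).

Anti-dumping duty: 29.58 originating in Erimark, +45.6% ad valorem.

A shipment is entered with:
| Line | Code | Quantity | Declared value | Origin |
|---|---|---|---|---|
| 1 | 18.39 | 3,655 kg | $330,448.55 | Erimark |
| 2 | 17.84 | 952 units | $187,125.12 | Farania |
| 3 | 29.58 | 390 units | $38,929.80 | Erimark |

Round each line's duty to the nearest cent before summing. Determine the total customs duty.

Line 1 (18.39, Erimark, 3,655 kg, $330,448.55):
Base rate for 18.39 is 15.5%.
18.39 has an FTA preferential rate, but origin Erimark is not Farania; base rate stands.
Additional duty on 18.39 from Erimark: +22.4%. Applied ad valorem rate: 15.5% + 22.4% = 37.9%.
Duty = $330,448.55 × 37.9% = $125,240.00.
Line 2 (17.84, Farania, 952 units, $187,125.12):
Base rate for 17.84 is 26.5%.
Origin Farania qualifies under the Fenara–Farania agreement and 17.84 is covered: preferential rate 23.5% applies instead.
Duty = $187,125.12 × 23.5% = $43,974.40.
Line 3 (29.58, Erimark, 390 units, $38,929.80):
Base rate for 29.58 is $3.48/unit.
Additional duty on 29.58 from Erimark: +45.6% ad valorem. Applied ad valorem rate = 45.6%.
Duty = $38,929.80 × 45.6% + 390 × $3.48 = $19,109.19.
Total = $125,240.00 + $43,974.40 + $19,109.19 = $188,323.59.

$188,323.59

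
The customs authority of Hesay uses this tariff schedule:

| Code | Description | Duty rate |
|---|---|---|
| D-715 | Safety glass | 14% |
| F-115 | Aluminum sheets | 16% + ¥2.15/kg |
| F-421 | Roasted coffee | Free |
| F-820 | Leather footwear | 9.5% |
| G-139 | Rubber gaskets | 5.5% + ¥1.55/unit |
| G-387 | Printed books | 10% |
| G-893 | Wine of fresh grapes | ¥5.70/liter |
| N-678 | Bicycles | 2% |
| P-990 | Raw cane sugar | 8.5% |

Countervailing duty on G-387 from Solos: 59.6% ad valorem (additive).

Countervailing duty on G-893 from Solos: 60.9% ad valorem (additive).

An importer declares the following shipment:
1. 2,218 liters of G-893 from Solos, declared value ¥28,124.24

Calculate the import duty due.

¥29,770.26

Line 1 (G-893, Solos, 2,218 liters, ¥28,124.24):
Base rate for G-893 is ¥5.70/liter.
Additional duty on G-893 from Solos: +60.9% ad valorem. Applied ad valorem rate = 60.9%.
Duty = ¥28,124.24 × 60.9% + 2,218 × ¥5.70 = ¥29,770.26.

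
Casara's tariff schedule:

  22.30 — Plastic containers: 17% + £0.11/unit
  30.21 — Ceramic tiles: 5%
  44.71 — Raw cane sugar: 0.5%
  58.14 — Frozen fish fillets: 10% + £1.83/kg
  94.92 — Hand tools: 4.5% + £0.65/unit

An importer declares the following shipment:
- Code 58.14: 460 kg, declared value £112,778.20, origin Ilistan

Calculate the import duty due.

Line 1 (58.14, Ilistan, 460 kg, £112,778.20):
Base rate for 58.14 is 10% + £1.83/kg.
Duty = £112,778.20 × 10% + 460 × £1.83 = £12,119.62.

£12,119.62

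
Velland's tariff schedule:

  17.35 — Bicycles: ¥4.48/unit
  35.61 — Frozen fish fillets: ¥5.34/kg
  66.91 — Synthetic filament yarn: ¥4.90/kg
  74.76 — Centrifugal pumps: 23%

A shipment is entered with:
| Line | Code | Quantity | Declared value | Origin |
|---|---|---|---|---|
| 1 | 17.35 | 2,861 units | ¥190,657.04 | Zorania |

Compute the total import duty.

¥12,817.28

Line 1 (17.35, Zorania, 2,861 units, ¥190,657.04):
Base rate for 17.35 is ¥4.48/unit.
Duty = 2,861 × ¥4.48 = ¥12,817.28.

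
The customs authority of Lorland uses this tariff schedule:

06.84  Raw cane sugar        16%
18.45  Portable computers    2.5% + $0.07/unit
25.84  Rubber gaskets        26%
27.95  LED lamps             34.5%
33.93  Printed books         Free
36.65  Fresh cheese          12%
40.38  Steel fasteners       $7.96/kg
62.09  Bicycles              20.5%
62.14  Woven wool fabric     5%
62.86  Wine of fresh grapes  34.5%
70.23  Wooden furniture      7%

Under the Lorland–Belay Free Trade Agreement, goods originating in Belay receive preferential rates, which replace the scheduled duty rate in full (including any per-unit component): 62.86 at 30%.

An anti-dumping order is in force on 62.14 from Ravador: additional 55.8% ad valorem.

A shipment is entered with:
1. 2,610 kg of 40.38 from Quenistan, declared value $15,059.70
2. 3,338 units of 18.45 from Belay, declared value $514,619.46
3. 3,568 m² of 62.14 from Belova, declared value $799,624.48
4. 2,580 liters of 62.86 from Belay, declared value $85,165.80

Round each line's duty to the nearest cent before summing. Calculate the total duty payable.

Line 1 (40.38, Quenistan, 2,610 kg, $15,059.70):
Base rate for 40.38 is $7.96/kg.
Duty = 2,610 × $7.96 = $20,775.60.
Line 2 (18.45, Belay, 3,338 units, $514,619.46):
Base rate for 18.45 is 2.5% + $0.07/unit.
Origin Belay is the FTA partner but 18.45 is not on the preference list; base rate stands.
Duty = $514,619.46 × 2.5% + 3,338 × $0.07 = $13,099.15.
Line 3 (62.14, Belova, 3,568 m², $799,624.48):
Base rate for 62.14 is 5%.
The additional-duty order on 62.14 targets Ravador, not Belova; it does not apply.
Duty = $799,624.48 × 5% = $39,981.22.
Line 4 (62.86, Belay, 2,580 liters, $85,165.80):
Base rate for 62.86 is 34.5%.
Origin Belay qualifies under the Lorland–Belay agreement and 62.86 is covered: preferential rate 30% applies instead.
Duty = $85,165.80 × 30% = $25,549.74.
Total = $20,775.60 + $13,099.15 + $39,981.22 + $25,549.74 = $99,405.71.

$99,405.71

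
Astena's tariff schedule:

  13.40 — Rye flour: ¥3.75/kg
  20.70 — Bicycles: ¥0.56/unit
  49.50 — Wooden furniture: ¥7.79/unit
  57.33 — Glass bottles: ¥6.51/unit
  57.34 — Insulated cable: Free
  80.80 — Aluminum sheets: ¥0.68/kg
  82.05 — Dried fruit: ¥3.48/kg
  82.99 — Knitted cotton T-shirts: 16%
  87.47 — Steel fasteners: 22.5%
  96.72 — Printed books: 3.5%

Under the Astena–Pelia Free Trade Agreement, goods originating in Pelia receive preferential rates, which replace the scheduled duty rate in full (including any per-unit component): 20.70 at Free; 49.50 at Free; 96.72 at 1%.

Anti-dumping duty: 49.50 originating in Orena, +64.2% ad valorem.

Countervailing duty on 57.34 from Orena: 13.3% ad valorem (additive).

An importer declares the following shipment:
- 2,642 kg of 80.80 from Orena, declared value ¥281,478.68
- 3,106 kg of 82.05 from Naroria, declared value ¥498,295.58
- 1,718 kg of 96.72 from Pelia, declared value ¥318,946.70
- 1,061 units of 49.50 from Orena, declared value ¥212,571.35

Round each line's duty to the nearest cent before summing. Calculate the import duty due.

Line 1 (80.80, Orena, 2,642 kg, ¥281,478.68):
Base rate for 80.80 is ¥0.68/kg.
Duty = 2,642 × ¥0.68 = ¥1,796.56.
Line 2 (82.05, Naroria, 3,106 kg, ¥498,295.58):
Base rate for 82.05 is ¥3.48/kg.
Duty = 3,106 × ¥3.48 = ¥10,808.88.
Line 3 (96.72, Pelia, 1,718 kg, ¥318,946.70):
Base rate for 96.72 is 3.5%.
Origin Pelia qualifies under the Astena–Pelia agreement and 96.72 is covered: preferential rate 1% applies instead.
Duty = ¥318,946.70 × 1% = ¥3,189.47.
Line 4 (49.50, Orena, 1,061 units, ¥212,571.35):
Base rate for 49.50 is ¥7.79/unit.
49.50 has an FTA preferential rate, but origin Orena is not Pelia; base rate stands.
Additional duty on 49.50 from Orena: +64.2% ad valorem. Applied ad valorem rate = 64.2%.
Duty = ¥212,571.35 × 64.2% + 1,061 × ¥7.79 = ¥144,736.00.
Total = ¥1,796.56 + ¥10,808.88 + ¥3,189.47 + ¥144,736.00 = ¥160,530.91.

¥160,530.91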